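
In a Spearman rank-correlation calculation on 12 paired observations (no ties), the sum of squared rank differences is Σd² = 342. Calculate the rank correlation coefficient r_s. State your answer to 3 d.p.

-0.196

ρ = 1 − 6Σd² / [n(n²−1)] = 1 − 6×342 / (12×143)
  = 1 − 2052/1716 = 1 − 1.1958 ≈ -0.196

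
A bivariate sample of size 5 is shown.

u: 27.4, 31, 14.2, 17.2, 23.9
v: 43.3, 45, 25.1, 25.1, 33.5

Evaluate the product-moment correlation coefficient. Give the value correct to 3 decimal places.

0.970

n = 5, Σu = 113.7, Σv = 172, Σu² = 2780.45, Σv² = 6282.16, Σuv = 4170.21
nΣuv − ΣuΣv = 20851.05 − 19556.4 = 1294.65
nΣu² − (Σu)² = 13902.25 − 12927.69 = 974.56; nΣv² − (Σv)² = 31410.8 − 29584 = 1826.8
r = 1294.65 / √(974.56 × 1826.8) = 1294.65 / 1334.2887 ≈ 0.970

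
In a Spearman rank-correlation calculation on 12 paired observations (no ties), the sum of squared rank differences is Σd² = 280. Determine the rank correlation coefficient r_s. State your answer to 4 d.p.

0.0210

ρ = 1 − 6Σd² / [n(n²−1)] = 1 − 6×280 / (12×143)
  = 1 − 1680/1716 = 1 − 0.97902 ≈ 0.0210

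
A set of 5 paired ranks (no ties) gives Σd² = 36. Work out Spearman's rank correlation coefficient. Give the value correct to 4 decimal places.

-0.8000

ρ = 1 − 6Σd² / [n(n²−1)] = 1 − 6×36 / (5×24)
  = 1 − 216/120 = 1 − 1.80000 ≈ -0.8000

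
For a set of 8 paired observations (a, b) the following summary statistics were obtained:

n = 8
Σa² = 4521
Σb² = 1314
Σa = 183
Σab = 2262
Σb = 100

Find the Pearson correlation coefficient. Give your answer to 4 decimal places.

r = (nΣab − ΣaΣb) / √[(nΣa² − (Σa)²)(nΣb² − (Σb)²)]
Numerator: 8×2262 − 183×100 = -204
Denominator: √[(36168 − 33489)(10512 − 10000)] = √[2679 × 512] = 1171.1738
r = -204 / 1171.1738 ≈ -0.1742

-0.1742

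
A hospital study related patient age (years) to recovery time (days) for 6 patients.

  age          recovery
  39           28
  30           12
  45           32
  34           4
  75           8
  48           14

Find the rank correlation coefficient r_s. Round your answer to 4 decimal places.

Rank age: 3, 1, 4, 2, 6, 5
Rank recovery: 5, 3, 6, 1, 2, 4
d = rank(age) − rank(recovery): -2, -2, -2, 1, 4, 1; Σd² = 30
ρ = 1 − 6Σd² / [n(n²−1)] = 1 − 6×30 / (6×35) = 1 − 180/210 ≈ 0.1429

0.1429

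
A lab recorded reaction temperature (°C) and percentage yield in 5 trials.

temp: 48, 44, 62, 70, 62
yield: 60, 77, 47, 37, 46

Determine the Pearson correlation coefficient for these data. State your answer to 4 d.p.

-0.9639

n = 5, Σx = 286, Σy = 267, Σx² = 16828, Σy² = 15223, Σxy = 14624
nΣxy − ΣxΣy = 73120 − 76362 = -3242
nΣx² − (Σx)² = 84140 − 81796 = 2344; nΣy² − (Σy)² = 76115 − 71289 = 4826
r = -3242 / √(2344 × 4826) = -3242 / 3363.3531 ≈ -0.9639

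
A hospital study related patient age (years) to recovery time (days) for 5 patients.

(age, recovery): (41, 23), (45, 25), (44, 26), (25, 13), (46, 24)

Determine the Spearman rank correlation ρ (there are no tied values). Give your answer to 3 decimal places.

0.600

Rank age: 2, 4, 3, 1, 5
Rank recovery: 2, 4, 5, 1, 3
d = rank(age) − rank(recovery): 0, 0, -2, 0, 2; Σd² = 8
ρ = 1 − 6Σd² / [n(n²−1)] = 1 − 6×8 / (5×24) = 1 − 48/120 ≈ 0.600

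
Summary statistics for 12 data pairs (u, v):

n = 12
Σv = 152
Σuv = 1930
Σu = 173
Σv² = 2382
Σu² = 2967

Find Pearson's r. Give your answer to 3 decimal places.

r = (nΣuv − ΣuΣv) / √[(nΣu² − (Σu)²)(nΣv² − (Σv)²)]
Numerator: 12×1930 − 173×152 = -3136
Denominator: √[(35604 − 29929)(28584 − 23104)] = √[5675 × 5480] = 5576.6477
r = -3136 / 5576.6477 ≈ -0.562

-0.562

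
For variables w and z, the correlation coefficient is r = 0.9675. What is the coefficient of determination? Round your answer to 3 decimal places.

r² = (0.9675)² = 0.936

0.936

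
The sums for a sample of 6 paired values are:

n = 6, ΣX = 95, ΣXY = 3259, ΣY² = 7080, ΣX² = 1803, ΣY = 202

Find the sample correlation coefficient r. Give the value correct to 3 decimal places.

r = (nΣXY − ΣXΣY) / √[(nΣX² − (ΣX)²)(nΣY² − (ΣY)²)]
Numerator: 6×3259 − 95×202 = 364
Denominator: √[(10818 − 9025)(42480 − 40804)] = √[1793 × 1676] = 1733.5132
r = 364 / 1733.5132 ≈ 0.210

0.210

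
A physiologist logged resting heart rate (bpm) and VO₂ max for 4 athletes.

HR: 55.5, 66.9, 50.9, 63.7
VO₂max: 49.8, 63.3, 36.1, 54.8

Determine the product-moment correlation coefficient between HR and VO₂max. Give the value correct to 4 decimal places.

n = 4, Σx = 237, Σy = 204, Σx² = 14204.36, Σy² = 10793.18, Σxy = 12326.92
nΣxy − ΣxΣy = 49307.68 − 48348 = 959.68
nΣx² − (Σx)² = 56817.44 − 56169 = 648.44; nΣy² − (Σy)² = 43172.72 − 41616 = 1556.72
r = 959.68 / √(648.44 × 1556.72) = 959.68 / 1004.7087 ≈ 0.9552

0.9552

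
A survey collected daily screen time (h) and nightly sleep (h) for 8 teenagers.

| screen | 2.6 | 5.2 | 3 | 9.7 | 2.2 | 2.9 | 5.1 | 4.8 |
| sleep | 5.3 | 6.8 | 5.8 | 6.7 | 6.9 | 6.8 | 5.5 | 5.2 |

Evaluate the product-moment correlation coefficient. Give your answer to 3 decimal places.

0.158

n = 8, Σx = 35.5, Σy = 49, Σx² = 199.19, Σy² = 304, Σxy = 219.44
nΣxy − ΣxΣy = 1755.52 − 1739.5 = 16.02
nΣx² − (Σx)² = 1593.52 − 1260.25 = 333.27; nΣy² − (Σy)² = 2432 − 2401 = 31
r = 16.02 / √(333.27 × 31) = 16.02 / 101.6433 ≈ 0.158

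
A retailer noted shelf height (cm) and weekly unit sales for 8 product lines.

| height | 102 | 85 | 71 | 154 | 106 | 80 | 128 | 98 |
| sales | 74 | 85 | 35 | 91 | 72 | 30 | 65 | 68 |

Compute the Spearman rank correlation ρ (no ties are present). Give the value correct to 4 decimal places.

0.5714

Rank height: 5, 3, 1, 8, 6, 2, 7, 4
Rank sales: 6, 7, 2, 8, 5, 1, 3, 4
d = rank(height) − rank(sales): -1, -4, -1, 0, 1, 1, 4, 0; Σd² = 36
ρ = 1 − 6Σd² / [n(n²−1)] = 1 − 6×36 / (8×63) = 1 − 216/504 ≈ 0.5714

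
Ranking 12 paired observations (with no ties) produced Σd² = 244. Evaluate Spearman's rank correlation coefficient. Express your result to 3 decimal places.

0.147

ρ = 1 − 6Σd² / [n(n²−1)] = 1 − 6×244 / (12×143)
  = 1 − 1464/1716 = 1 − 0.8531 ≈ 0.147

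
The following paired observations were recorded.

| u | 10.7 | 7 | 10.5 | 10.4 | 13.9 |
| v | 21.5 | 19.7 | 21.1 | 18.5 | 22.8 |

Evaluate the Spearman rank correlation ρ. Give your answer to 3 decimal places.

Rank u: 4, 1, 3, 2, 5
Rank v: 4, 2, 3, 1, 5
d = rank(u) − rank(v): 0, -1, 0, 1, 0; Σd² = 2
ρ = 1 − 6Σd² / [n(n²−1)] = 1 − 6×2 / (5×24) = 1 − 12/120 ≈ 0.900

0.900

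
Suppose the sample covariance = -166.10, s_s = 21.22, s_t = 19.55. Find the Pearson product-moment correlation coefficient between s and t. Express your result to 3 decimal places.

r = Cov(s,t) / (s_s · s_t) = -166.10 / (21.22 × 19.55)
  = -166.10 / 414.8510 ≈ -0.400

-0.400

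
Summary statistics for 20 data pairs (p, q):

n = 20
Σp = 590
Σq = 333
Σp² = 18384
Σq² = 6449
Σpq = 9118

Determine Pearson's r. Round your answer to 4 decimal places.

r = (nΣpq − ΣpΣq) / √[(nΣp² − (Σp)²)(nΣq² − (Σq)²)]
Numerator: 20×9118 − 590×333 = -14110
Denominator: √[(367680 − 348100)(128980 − 110889)] = √[19580 × 18091] = 18820.7805
r = -14110 / 18820.7805 ≈ -0.7497

-0.7497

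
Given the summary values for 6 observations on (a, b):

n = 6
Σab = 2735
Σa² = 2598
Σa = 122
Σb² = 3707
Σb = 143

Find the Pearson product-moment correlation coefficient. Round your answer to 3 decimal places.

r = (nΣab − ΣaΣb) / √[(nΣa² − (Σa)²)(nΣb² − (Σb)²)]
Numerator: 6×2735 − 122×143 = -1036
Denominator: √[(15588 − 14884)(22242 − 20449)] = √[704 × 1793] = 1123.5088
r = -1036 / 1123.5088 ≈ -0.922

-0.922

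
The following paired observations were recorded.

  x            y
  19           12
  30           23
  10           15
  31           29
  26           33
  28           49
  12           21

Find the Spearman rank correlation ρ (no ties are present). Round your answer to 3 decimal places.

0.607

Rank x: 3, 6, 1, 7, 4, 5, 2
Rank y: 1, 4, 2, 5, 6, 7, 3
d = rank(x) − rank(y): 2, 2, -1, 2, -2, -2, -1; Σd² = 22
ρ = 1 − 6Σd² / [n(n²−1)] = 1 − 6×22 / (7×48) = 1 − 132/336 ≈ 0.607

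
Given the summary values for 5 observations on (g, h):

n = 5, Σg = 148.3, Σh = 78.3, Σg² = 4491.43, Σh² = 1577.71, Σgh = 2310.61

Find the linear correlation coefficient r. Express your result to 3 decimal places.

-0.065

r = (nΣgh − ΣgΣh) / √[(nΣg² − (Σg)²)(nΣh² − (Σh)²)]
Numerator: 5×2310.61 − 148.3×78.3 = -58.84
Denominator: √[(22457.15 − 21992.89)(7888.55 − 6130.89)] = √[464.26 × 1757.66] = 903.3334
r = -58.84 / 903.3334 ≈ -0.065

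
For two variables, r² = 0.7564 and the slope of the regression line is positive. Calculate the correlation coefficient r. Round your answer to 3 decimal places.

|r| = √0.7564 = 0.870
The association is positive, so r = 0.870.

0.870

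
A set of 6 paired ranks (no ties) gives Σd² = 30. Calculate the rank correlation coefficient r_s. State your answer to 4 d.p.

0.1429

ρ = 1 − 6Σd² / [n(n²−1)] = 1 − 6×30 / (6×35)
  = 1 − 180/210 = 1 − 0.85714 ≈ 0.1429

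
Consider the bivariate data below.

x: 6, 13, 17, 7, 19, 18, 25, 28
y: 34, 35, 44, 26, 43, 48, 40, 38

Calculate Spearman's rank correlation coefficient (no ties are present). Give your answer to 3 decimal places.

0.524

Rank x: 1, 3, 4, 2, 6, 5, 7, 8
Rank y: 2, 3, 7, 1, 6, 8, 5, 4
d = rank(x) − rank(y): -1, 0, -3, 1, 0, -3, 2, 4; Σd² = 40
ρ = 1 − 6Σd² / [n(n²−1)] = 1 − 6×40 / (8×63) = 1 − 240/504 ≈ 0.524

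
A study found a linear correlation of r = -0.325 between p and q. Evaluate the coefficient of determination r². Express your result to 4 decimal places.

r² = (-0.325)² = 0.1056

0.1056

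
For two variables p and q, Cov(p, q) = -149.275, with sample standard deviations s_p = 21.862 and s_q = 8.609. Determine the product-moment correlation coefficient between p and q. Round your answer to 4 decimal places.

r = Cov(p,q) / (s_p · s_q) = -149.275 / (21.862 × 8.609)
  = -149.275 / 188.2100 ≈ -0.7931

-0.7931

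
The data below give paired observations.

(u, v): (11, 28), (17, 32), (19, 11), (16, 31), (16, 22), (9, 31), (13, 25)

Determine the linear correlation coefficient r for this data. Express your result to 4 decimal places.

n = 7, Σu = 101, Σv = 180, Σu² = 1533, Σv² = 4960, Σuv = 2513
nΣuv − ΣuΣv = 17591 − 18180 = -589
nΣu² − (Σu)² = 10731 − 10201 = 530; nΣv² − (Σv)² = 34720 − 32400 = 2320
r = -589 / √(530 × 2320) = -589 / 1108.8733 ≈ -0.5312

-0.5312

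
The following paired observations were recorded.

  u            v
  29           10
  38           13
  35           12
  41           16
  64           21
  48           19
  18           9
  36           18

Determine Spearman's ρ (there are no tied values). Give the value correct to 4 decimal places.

0.9286

Rank u: 2, 5, 3, 6, 8, 7, 1, 4
Rank v: 2, 4, 3, 5, 8, 7, 1, 6
d = rank(u) − rank(v): 0, 1, 0, 1, 0, 0, 0, -2; Σd² = 6
ρ = 1 − 6Σd² / [n(n²−1)] = 1 − 6×6 / (8×63) = 1 − 36/504 ≈ 0.9286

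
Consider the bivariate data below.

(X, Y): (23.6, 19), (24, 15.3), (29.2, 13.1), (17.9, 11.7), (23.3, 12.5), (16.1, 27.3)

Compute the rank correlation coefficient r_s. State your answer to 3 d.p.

-0.086

Rank X: 4, 5, 6, 2, 3, 1
Rank Y: 5, 4, 3, 1, 2, 6
d = rank(X) − rank(Y): -1, 1, 3, 1, 1, -5; Σd² = 38
ρ = 1 − 6Σd² / [n(n²−1)] = 1 − 6×38 / (6×35) = 1 − 228/210 ≈ -0.086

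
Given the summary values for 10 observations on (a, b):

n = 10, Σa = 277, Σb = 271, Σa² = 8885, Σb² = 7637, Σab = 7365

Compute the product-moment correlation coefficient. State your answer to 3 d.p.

r = (nΣab − ΣaΣb) / √[(nΣa² − (Σa)²)(nΣb² − (Σb)²)]
Numerator: 10×7365 − 277×271 = -1417
Denominator: √[(88850 − 76729)(76370 − 73441)] = √[12121 × 2929] = 5958.3898
r = -1417 / 5958.3898 ≈ -0.238

-0.238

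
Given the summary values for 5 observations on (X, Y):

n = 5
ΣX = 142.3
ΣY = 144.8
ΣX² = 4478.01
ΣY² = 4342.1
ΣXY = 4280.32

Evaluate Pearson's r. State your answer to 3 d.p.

r = (nΣXY − ΣXΣY) / √[(nΣX² − (ΣX)²)(nΣY² − (ΣY)²)]
Numerator: 5×4280.32 − 142.3×144.8 = 796.56
Denominator: √[(22390.05 − 20249.29)(21710.5 − 20967.04)] = √[2140.76 × 743.46] = 1261.5742
r = 796.56 / 1261.5742 ≈ 0.631

0.631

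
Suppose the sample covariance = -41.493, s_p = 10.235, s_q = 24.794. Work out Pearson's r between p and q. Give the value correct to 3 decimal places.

r = Cov(p,q) / (s_p · s_q) = -41.493 / (10.235 × 24.794)
  = -41.493 / 253.7666 ≈ -0.164

-0.164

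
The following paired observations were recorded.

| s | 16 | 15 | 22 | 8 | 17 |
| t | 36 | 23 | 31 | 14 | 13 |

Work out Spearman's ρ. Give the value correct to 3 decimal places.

0.200

Rank s: 3, 2, 5, 1, 4
Rank t: 5, 3, 4, 2, 1
d = rank(s) − rank(t): -2, -1, 1, -1, 3; Σd² = 16
ρ = 1 − 6Σd² / [n(n²−1)] = 1 − 6×16 / (5×24) = 1 − 96/120 ≈ 0.200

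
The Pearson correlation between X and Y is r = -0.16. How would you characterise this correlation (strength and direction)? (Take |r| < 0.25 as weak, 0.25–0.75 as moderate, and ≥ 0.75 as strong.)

r = -0.16 < 0 so the relationship is negative.
|r| = 0.16, which falls in the weak range.

weak negative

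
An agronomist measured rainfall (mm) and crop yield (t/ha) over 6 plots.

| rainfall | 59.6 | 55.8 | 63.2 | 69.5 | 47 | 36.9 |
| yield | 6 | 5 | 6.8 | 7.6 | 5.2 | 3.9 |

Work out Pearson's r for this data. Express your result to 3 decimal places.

n = 6, Σx = 332, Σy = 34.5, Σx² = 19060.9, Σy² = 207.25, Σxy = 1982.87
nΣxy − ΣxΣy = 11897.22 − 11454 = 443.22
nΣx² − (Σx)² = 114365.4 − 110224 = 4141.4; nΣy² − (Σy)² = 1243.5 − 1190.25 = 53.25
r = 443.22 / √(4141.4 × 53.25) = 443.22 / 469.6057 ≈ 0.944

0.944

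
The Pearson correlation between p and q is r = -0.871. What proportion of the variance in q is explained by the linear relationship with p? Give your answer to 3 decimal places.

0.759

r² = (-0.871)² = 0.759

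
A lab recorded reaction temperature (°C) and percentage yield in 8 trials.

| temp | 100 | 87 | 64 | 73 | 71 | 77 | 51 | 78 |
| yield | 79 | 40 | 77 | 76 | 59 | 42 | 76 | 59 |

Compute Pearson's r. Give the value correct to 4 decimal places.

-0.2482

n = 8, Σx = 601, Σy = 508, Σx² = 46649, Σy² = 34048, Σxy = 37757
nΣxy − ΣxΣy = 302056 − 305308 = -3252
nΣx² − (Σx)² = 373192 − 361201 = 11991; nΣy² − (Σy)² = 272384 − 258064 = 14320
r = -3252 / √(11991 × 14320) = -3252 / 13103.8590 ≈ -0.2482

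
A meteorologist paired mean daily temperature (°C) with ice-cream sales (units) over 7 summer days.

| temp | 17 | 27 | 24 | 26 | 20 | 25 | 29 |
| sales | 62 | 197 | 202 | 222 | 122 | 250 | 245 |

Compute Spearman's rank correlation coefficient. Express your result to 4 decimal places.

Rank temp: 1, 6, 3, 5, 2, 4, 7
Rank sales: 1, 3, 4, 5, 2, 7, 6
d = rank(temp) − rank(sales): 0, 3, -1, 0, 0, -3, 1; Σd² = 20
ρ = 1 − 6Σd² / [n(n²−1)] = 1 − 6×20 / (7×48) = 1 − 120/336 ≈ 0.6429

0.6429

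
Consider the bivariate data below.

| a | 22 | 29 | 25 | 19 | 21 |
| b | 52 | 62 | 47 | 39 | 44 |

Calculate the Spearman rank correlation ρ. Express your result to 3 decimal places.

Rank a: 3, 5, 4, 1, 2
Rank b: 4, 5, 3, 1, 2
d = rank(a) − rank(b): -1, 0, 1, 0, 0; Σd² = 2
ρ = 1 − 6Σd² / [n(n²−1)] = 1 − 6×2 / (5×24) = 1 − 12/120 ≈ 0.900

0.900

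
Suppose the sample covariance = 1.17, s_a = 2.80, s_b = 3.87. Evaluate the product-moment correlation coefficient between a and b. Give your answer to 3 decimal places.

0.108

r = Cov(a,b) / (s_a · s_b) = 1.17 / (2.80 × 3.87)
  = 1.17 / 10.8360 ≈ 0.108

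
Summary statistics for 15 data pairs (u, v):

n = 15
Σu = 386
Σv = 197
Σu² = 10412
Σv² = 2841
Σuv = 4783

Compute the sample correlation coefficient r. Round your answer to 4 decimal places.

-0.8218

r = (nΣuv − ΣuΣv) / √[(nΣu² − (Σu)²)(nΣv² − (Σv)²)]
Numerator: 15×4783 − 386×197 = -4297
Denominator: √[(156180 − 148996)(42615 − 38809)] = √[7184 × 3806] = 5228.9869
r = -4297 / 5228.9869 ≈ -0.8218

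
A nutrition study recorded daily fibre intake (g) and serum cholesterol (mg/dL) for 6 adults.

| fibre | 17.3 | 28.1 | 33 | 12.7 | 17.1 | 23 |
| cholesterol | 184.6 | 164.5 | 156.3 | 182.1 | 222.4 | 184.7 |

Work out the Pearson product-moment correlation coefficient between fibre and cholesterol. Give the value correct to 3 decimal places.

-0.685

n = 6, Σx = 131.2, Σy = 1094.6, Σx² = 3160.6, Σy² = 202303.36, Σxy = 23337.74
nΣxy − ΣxΣy = 140026.44 − 143611.52 = -3585.08
nΣx² − (Σx)² = 18963.6 − 17213.44 = 1750.16; nΣy² − (Σy)² = 1213820.16 − 1198149.16 = 15671
r = -3585.08 / √(1750.16 × 15671) = -3585.08 / 5237.0562 ≈ -0.685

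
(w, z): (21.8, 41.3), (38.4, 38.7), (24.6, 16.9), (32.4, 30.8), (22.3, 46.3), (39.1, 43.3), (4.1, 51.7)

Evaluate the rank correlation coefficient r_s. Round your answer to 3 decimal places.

-0.429

Rank w: 2, 6, 4, 5, 3, 7, 1
Rank z: 4, 3, 1, 2, 6, 5, 7
d = rank(w) − rank(z): -2, 3, 3, 3, -3, 2, -6; Σd² = 80
ρ = 1 − 6Σd² / [n(n²−1)] = 1 − 6×80 / (7×48) = 1 − 480/336 ≈ -0.429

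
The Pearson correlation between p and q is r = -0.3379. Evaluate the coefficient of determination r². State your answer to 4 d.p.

r² = (-0.3379)² = 0.1142

0.1142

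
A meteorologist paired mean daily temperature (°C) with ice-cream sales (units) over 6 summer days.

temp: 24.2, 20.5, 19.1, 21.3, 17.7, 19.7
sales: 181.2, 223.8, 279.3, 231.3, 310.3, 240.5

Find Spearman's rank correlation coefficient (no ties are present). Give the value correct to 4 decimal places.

-0.9429

Rank temp: 6, 4, 2, 5, 1, 3
Rank sales: 1, 2, 5, 3, 6, 4
d = rank(temp) − rank(sales): 5, 2, -3, 2, -5, -1; Σd² = 68
ρ = 1 − 6Σd² / [n(n²−1)] = 1 − 6×68 / (6×35) = 1 − 408/210 ≈ -0.9429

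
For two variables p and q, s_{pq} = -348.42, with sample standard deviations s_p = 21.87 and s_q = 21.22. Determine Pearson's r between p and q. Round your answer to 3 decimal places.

r = Cov(p,q) / (s_p · s_q) = -348.42 / (21.87 × 21.22)
  = -348.42 / 464.0814 ≈ -0.751

-0.751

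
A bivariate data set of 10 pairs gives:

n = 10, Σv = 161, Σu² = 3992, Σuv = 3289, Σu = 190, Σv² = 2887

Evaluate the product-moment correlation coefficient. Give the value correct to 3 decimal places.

0.685

r = (nΣuv − ΣuΣv) / √[(nΣu² − (Σu)²)(nΣv² − (Σv)²)]
Numerator: 10×3289 − 190×161 = 2300
Denominator: √[(39920 − 36100)(28870 − 25921)] = √[3820 × 2949] = 3356.3641
r = 2300 / 3356.3641 ≈ 0.685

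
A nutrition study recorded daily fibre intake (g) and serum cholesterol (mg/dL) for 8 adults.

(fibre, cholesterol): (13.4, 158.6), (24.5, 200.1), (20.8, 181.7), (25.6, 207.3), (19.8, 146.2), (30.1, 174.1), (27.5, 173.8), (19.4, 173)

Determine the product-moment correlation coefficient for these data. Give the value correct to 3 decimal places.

0.479

n = 8, Σx = 181.1, Σy = 1414.8, Σx² = 4298.47, Σy² = 253002.84, Σxy = 32384.8
nΣxy − ΣxΣy = 259078.4 − 256220.28 = 2858.12
nΣx² − (Σx)² = 34387.76 − 32797.21 = 1590.55; nΣy² − (Σy)² = 2024022.72 − 2001659.04 = 22363.68
r = 2858.12 / √(1590.55 × 22363.68) = 2858.12 / 5964.1052 ≈ 0.479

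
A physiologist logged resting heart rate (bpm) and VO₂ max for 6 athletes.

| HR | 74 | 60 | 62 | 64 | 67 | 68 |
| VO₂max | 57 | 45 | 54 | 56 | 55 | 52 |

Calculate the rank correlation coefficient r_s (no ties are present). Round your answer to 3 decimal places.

0.600

Rank HR: 6, 1, 2, 3, 4, 5
Rank VO₂max: 6, 1, 3, 5, 4, 2
d = rank(HR) − rank(VO₂max): 0, 0, -1, -2, 0, 3; Σd² = 14
ρ = 1 − 6Σd² / [n(n²−1)] = 1 − 6×14 / (6×35) = 1 − 84/210 ≈ 0.600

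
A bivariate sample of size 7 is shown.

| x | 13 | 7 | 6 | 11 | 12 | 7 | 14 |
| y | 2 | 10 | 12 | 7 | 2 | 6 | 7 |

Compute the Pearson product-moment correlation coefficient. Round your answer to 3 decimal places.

n = 7, Σx = 70, Σy = 46, Σx² = 764, Σy² = 386, Σxy = 409
nΣxy − ΣxΣy = 2863 − 3220 = -357
nΣx² − (Σx)² = 5348 − 4900 = 448; nΣy² − (Σy)² = 2702 − 2116 = 586
r = -357 / √(448 × 586) = -357 / 512.3749 ≈ -0.697

-0.697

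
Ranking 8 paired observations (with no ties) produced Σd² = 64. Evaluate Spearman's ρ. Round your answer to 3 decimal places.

ρ = 1 − 6Σd² / [n(n²−1)] = 1 − 6×64 / (8×63)
  = 1 − 384/504 = 1 − 0.7619 ≈ 0.238

0.238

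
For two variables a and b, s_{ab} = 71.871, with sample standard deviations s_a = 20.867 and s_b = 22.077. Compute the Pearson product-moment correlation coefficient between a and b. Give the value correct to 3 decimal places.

r = Cov(a,b) / (s_a · s_b) = 71.871 / (20.867 × 22.077)
  = 71.871 / 460.6808 ≈ 0.156

0.156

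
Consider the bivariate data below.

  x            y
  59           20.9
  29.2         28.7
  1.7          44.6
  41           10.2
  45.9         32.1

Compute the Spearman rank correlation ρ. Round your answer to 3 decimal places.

Rank x: 5, 2, 1, 3, 4
Rank y: 2, 3, 5, 1, 4
d = rank(x) − rank(y): 3, -1, -4, 2, 0; Σd² = 30
ρ = 1 − 6Σd² / [n(n²−1)] = 1 − 6×30 / (5×24) = 1 − 180/120 ≈ -0.500

-0.500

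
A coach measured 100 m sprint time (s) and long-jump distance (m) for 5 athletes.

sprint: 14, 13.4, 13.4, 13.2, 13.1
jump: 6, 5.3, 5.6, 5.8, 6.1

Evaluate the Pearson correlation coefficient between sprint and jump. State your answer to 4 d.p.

0.0758

n = 5, Σx = 67.1, Σy = 28.8, Σx² = 900.97, Σy² = 166.3, Σxy = 386.53
nΣxy − ΣxΣy = 1932.65 − 1932.48 = 0.17
nΣx² − (Σx)² = 4504.85 − 4502.41 = 2.44; nΣy² − (Σy)² = 831.5 − 829.44 = 2.06
r = 0.17 / √(2.44 × 2.06) = 0.17 / 2.2420 ≈ 0.0758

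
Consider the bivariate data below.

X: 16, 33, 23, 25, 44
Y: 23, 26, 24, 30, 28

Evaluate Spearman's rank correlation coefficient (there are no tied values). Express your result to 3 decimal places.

Rank X: 1, 4, 2, 3, 5
Rank Y: 1, 3, 2, 5, 4
d = rank(X) − rank(Y): 0, 1, 0, -2, 1; Σd² = 6
ρ = 1 − 6Σd² / [n(n²−1)] = 1 − 6×6 / (5×24) = 1 − 36/120 ≈ 0.700

0.700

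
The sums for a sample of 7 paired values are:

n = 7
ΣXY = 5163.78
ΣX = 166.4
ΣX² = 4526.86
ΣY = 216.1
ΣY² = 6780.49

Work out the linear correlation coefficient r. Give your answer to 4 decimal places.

0.1072

r = (nΣXY − ΣXΣY) / √[(nΣX² − (ΣX)²)(nΣY² − (ΣY)²)]
Numerator: 7×5163.78 − 166.4×216.1 = 187.42
Denominator: √[(31688.02 − 27688.96)(47463.43 − 46699.21)] = √[3999.06 × 764.22] = 1748.1881
r = 187.42 / 1748.1881 ≈ 0.1072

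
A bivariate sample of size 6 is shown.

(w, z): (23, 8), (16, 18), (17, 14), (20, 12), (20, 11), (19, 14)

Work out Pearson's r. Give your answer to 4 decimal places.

n = 6, Σw = 115, Σz = 77, Σw² = 2235, Σz² = 1045, Σwz = 1436
nΣwz − ΣwΣz = 8616 − 8855 = -239
nΣw² − (Σw)² = 13410 − 13225 = 185; nΣz² − (Σz)² = 6270 − 5929 = 341
r = -239 / √(185 × 341) = -239 / 251.1673 ≈ -0.9516

-0.9516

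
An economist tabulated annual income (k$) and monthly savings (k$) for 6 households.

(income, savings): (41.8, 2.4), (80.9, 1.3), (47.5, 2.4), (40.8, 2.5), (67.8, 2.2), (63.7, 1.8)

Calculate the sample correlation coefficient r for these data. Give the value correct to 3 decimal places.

n = 6, Σx = 342.5, Σy = 12.6, Σx² = 20867.47, Σy² = 27.54, Σxy = 685.31
nΣxy − ΣxΣy = 4111.86 − 4315.5 = -203.64
nΣx² − (Σx)² = 125204.82 − 117306.25 = 7898.57; nΣy² − (Σy)² = 165.24 − 158.76 = 6.48
r = -203.64 / √(7898.57 × 6.48) = -203.64 / 226.2360 ≈ -0.900

-0.900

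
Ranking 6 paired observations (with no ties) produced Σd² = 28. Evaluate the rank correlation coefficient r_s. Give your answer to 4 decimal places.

ρ = 1 − 6Σd² / [n(n²−1)] = 1 − 6×28 / (6×35)
  = 1 − 168/210 = 1 − 0.80000 ≈ 0.2000

0.2000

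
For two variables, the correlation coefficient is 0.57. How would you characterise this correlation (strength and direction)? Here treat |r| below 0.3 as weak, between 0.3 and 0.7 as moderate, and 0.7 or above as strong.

moderate positive

r = 0.57 > 0 so the relationship is positive.
|r| = 0.57, which falls in the moderate range.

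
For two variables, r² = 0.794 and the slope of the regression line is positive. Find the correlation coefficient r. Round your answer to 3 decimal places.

|r| = √0.794 = 0.891
The association is positive, so r = 0.891.

0.891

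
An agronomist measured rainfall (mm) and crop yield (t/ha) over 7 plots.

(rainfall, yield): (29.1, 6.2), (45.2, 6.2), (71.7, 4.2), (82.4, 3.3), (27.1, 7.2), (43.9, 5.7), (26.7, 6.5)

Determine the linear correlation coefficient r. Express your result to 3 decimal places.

n = 7, Σx = 326.1, Σy = 39.3, Σx² = 18195.01, Σy² = 231.99, Σxy = 1652.62
nΣxy − ΣxΣy = 11568.34 − 12815.73 = -1247.39
nΣx² − (Σx)² = 127365.07 − 106341.21 = 21023.86; nΣy² − (Σy)² = 1623.93 − 1544.49 = 79.44
r = -1247.39 / √(21023.86 × 79.44) = -1247.39 / 1292.3372 ≈ -0.965

-0.965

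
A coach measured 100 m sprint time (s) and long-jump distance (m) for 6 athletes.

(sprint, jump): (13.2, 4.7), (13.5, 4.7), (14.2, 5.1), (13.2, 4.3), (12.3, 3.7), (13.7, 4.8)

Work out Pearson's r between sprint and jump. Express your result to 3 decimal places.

0.957

n = 6, Σx = 80.1, Σy = 27.3, Σx² = 1071.35, Σy² = 125.41, Σxy = 365.94
nΣxy − ΣxΣy = 2195.64 − 2186.73 = 8.91
nΣx² − (Σx)² = 6428.1 − 6416.01 = 12.09; nΣy² − (Σy)² = 752.46 − 745.29 = 7.17
r = 8.91 / √(12.09 × 7.17) = 8.91 / 9.3105 ≈ 0.957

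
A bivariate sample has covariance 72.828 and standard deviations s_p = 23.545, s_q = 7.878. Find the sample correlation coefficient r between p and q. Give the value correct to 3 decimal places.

0.393

r = Cov(p,q) / (s_p · s_q) = 72.828 / (23.545 × 7.878)
  = 72.828 / 185.4875 ≈ 0.393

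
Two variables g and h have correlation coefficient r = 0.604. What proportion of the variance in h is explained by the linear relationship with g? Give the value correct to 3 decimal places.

0.365

r² = (0.604)² = 0.365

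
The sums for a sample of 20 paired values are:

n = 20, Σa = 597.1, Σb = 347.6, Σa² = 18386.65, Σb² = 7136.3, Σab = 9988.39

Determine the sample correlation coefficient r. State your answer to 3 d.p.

r = (nΣab − ΣaΣb) / √[(nΣa² − (Σa)²)(nΣb² − (Σb)²)]
Numerator: 20×9988.39 − 597.1×347.6 = -7784.16
Denominator: √[(367733 − 356528.41)(142726 − 120825.76)] = √[11204.59 × 21900.24] = 15664.7123
r = -7784.16 / 15664.7123 ≈ -0.497

-0.497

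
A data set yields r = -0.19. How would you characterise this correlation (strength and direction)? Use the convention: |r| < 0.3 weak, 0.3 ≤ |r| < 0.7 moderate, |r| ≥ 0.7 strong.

weak negative

r = -0.19 < 0 so the relationship is negative.
|r| = 0.19, which falls in the weak range.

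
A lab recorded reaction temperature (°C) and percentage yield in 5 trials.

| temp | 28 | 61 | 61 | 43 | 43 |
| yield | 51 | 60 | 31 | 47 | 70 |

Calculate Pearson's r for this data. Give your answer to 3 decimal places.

-0.262

n = 5, Σx = 236, Σy = 259, Σx² = 11924, Σy² = 14271, Σxy = 12010
nΣxy − ΣxΣy = 60050 − 61124 = -1074
nΣx² − (Σx)² = 59620 − 55696 = 3924; nΣy² − (Σy)² = 71355 − 67081 = 4274
r = -1074 / √(3924 × 4274) = -1074 / 4095.2626 ≈ -0.262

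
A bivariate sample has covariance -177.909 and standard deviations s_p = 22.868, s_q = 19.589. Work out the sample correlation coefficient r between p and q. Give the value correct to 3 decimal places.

r = Cov(p,q) / (s_p · s_q) = -177.909 / (22.868 × 19.589)
  = -177.909 / 447.9613 ≈ -0.397

-0.397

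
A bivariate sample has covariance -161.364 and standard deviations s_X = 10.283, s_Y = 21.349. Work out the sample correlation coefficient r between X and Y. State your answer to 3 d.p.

-0.735

r = Cov(X,Y) / (s_X · s_Y) = -161.364 / (10.283 × 21.349)
  = -161.364 / 219.5318 ≈ -0.735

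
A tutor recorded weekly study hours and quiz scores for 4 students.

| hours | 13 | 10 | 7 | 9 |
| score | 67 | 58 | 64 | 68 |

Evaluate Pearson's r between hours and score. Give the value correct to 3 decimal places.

0.156

n = 4, Σx = 39, Σy = 257, Σx² = 399, Σy² = 16573, Σxy = 2511
nΣxy − ΣxΣy = 10044 − 10023 = 21
nΣx² − (Σx)² = 1596 − 1521 = 75; nΣy² − (Σy)² = 66292 − 66049 = 243
r = 21 / √(75 × 243) = 21 / 135.0000 ≈ 0.156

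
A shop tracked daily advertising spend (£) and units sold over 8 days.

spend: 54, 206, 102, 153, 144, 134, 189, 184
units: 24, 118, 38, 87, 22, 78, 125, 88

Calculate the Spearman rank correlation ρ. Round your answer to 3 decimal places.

0.833

Rank spend: 1, 8, 2, 5, 4, 3, 7, 6
Rank units: 2, 7, 3, 5, 1, 4, 8, 6
d = rank(spend) − rank(units): -1, 1, -1, 0, 3, -1, -1, 0; Σd² = 14
ρ = 1 − 6Σd² / [n(n²−1)] = 1 − 6×14 / (8×63) = 1 − 84/504 ≈ 0.833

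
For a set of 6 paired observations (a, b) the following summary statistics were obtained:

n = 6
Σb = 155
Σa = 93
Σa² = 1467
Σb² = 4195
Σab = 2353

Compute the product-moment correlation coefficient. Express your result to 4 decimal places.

-0.7096

r = (nΣab − ΣaΣb) / √[(nΣa² − (Σa)²)(nΣb² − (Σb)²)]
Numerator: 6×2353 − 93×155 = -297
Denominator: √[(8802 − 8649)(25170 − 24025)] = √[153 × 1145] = 418.5511
r = -297 / 418.5511 ≈ -0.7096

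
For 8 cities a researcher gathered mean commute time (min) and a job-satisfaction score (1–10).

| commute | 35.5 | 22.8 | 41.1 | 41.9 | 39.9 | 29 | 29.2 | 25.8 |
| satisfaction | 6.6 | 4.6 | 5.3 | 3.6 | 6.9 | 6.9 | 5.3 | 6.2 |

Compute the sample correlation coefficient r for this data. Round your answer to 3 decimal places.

n = 8, Σx = 265.2, Σy = 45.4, Σx² = 9176.2, Σy² = 267.52, Σxy = 1497.98
nΣxy − ΣxΣy = 11983.84 − 12040.08 = -56.24
nΣx² − (Σx)² = 73409.6 − 70331.04 = 3078.56; nΣy² − (Σy)² = 2140.16 − 2061.16 = 79
r = -56.24 / √(3078.56 × 79) = -56.24 / 493.1594 ≈ -0.114

-0.114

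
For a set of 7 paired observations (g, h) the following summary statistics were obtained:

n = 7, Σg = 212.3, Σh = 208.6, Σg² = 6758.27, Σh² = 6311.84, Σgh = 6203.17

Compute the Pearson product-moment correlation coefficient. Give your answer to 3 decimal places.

r = (nΣgh − ΣgΣh) / √[(nΣg² − (Σg)²)(nΣh² − (Σh)²)]
Numerator: 7×6203.17 − 212.3×208.6 = -863.59
Denominator: √[(47307.89 − 45071.29)(44182.88 − 43513.96)] = √[2236.6 × 668.92] = 1223.1543
r = -863.59 / 1223.1543 ≈ -0.706

-0.706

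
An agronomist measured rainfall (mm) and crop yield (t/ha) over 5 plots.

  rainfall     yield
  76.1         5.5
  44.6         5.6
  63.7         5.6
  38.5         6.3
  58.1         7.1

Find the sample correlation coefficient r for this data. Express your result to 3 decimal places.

-0.281

n = 5, Σx = 281, Σy = 30.1, Σx² = 16695.92, Σy² = 183.07, Σxy = 1680.09
nΣxy − ΣxΣy = 8400.45 − 8458.1 = -57.65
nΣx² − (Σx)² = 83479.6 − 78961 = 4518.6; nΣy² − (Σy)² = 915.35 − 906.01 = 9.34
r = -57.65 / √(4518.6 × 9.34) = -57.65 / 205.4354 ≈ -0.281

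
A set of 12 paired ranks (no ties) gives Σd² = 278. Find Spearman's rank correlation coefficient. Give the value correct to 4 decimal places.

ρ = 1 − 6Σd² / [n(n²−1)] = 1 − 6×278 / (12×143)
  = 1 − 1668/1716 = 1 − 0.97203 ≈ 0.0280

0.0280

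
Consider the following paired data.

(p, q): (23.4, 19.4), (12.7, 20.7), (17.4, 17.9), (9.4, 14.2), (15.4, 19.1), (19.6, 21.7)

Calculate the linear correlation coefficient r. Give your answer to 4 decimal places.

n = 6, Σp = 97.9, Σq = 113, Σp² = 1721.29, Σq² = 2162.6, Σpq = 1881.25
nΣpq − ΣpΣq = 11287.5 − 11062.7 = 224.8
nΣp² − (Σp)² = 10327.74 − 9584.41 = 743.33; nΣq² − (Σq)² = 12975.6 − 12769 = 206.6
r = 224.8 / √(743.33 × 206.6) = 224.8 / 391.8826 ≈ 0.5736

0.5736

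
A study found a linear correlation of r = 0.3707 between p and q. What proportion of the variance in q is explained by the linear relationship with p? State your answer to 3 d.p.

0.137

r² = (0.3707)² = 0.137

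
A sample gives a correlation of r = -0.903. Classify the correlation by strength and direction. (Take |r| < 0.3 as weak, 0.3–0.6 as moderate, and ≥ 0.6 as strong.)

strong negative

r = -0.903 < 0 so the relationship is negative.
|r| = 0.903, which falls in the strong range.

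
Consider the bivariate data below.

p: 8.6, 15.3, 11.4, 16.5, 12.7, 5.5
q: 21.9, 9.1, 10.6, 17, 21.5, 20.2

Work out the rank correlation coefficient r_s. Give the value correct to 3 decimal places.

Rank p: 2, 5, 3, 6, 4, 1
Rank q: 6, 1, 2, 3, 5, 4
d = rank(p) − rank(q): -4, 4, 1, 3, -1, -3; Σd² = 52
ρ = 1 − 6Σd² / [n(n²−1)] = 1 − 6×52 / (6×35) = 1 − 312/210 ≈ -0.486

-0.486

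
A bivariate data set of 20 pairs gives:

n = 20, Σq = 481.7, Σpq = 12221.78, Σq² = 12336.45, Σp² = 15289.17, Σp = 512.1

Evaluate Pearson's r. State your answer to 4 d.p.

r = (nΣpq − ΣpΣq) / √[(nΣp² − (Σp)²)(nΣq² − (Σq)²)]
Numerator: 20×12221.78 − 512.1×481.7 = -2242.97
Denominator: √[(305783.4 − 262246.41)(246729 − 232034.89)] = √[43536.99 × 14694.11] = 25293.0291
r = -2242.97 / 25293.0291 ≈ -0.0887

-0.0887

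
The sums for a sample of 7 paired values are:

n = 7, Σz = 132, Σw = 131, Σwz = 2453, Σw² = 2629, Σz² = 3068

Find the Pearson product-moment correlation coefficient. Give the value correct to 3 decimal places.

r = (nΣwz − ΣwΣz) / √[(nΣw² − (Σw)²)(nΣz² − (Σz)²)]
Numerator: 7×2453 − 131×132 = -121
Denominator: √[(18403 − 17161)(21476 − 17424)] = √[1242 × 4052] = 2243.3421
r = -121 / 2243.3421 ≈ -0.054

-0.054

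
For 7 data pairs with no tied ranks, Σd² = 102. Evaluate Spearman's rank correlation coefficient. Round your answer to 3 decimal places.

ρ = 1 − 6Σd² / [n(n²−1)] = 1 − 6×102 / (7×48)
  = 1 − 612/336 = 1 − 1.8214 ≈ -0.821

-0.821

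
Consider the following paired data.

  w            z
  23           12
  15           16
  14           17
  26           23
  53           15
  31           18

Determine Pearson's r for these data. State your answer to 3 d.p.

-0.084

n = 6, Σw = 162, Σz = 101, Σw² = 5396, Σz² = 1767, Σwz = 2705
nΣwz − ΣwΣz = 16230 − 16362 = -132
nΣw² − (Σw)² = 32376 − 26244 = 6132; nΣz² − (Σz)² = 10602 − 10201 = 401
r = -132 / √(6132 × 401) = -132 / 1568.0982 ≈ -0.084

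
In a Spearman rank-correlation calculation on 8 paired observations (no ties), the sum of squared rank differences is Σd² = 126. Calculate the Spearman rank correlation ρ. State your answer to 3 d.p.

ρ = 1 − 6Σd² / [n(n²−1)] = 1 − 6×126 / (8×63)
  = 1 − 756/504 = 1 − 1.5000 ≈ -0.500

-0.500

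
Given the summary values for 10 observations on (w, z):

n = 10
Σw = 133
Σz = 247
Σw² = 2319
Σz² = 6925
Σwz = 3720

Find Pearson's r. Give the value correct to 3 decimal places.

0.646

r = (nΣwz − ΣwΣz) / √[(nΣw² − (Σw)²)(nΣz² − (Σz)²)]
Numerator: 10×3720 − 133×247 = 4349
Denominator: √[(23190 − 17689)(69250 − 61009)] = √[5501 × 8241] = 6733.0336
r = 4349 / 6733.0336 ≈ 0.646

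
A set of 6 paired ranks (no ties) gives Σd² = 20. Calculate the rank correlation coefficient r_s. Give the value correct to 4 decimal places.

ρ = 1 − 6Σd² / [n(n²−1)] = 1 − 6×20 / (6×35)
  = 1 − 120/210 = 1 − 0.57143 ≈ 0.4286

0.4286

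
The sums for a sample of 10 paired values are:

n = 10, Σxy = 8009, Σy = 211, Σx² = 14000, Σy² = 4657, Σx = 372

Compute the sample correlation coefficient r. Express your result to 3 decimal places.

0.878

r = (nΣxy − ΣxΣy) / √[(nΣx² − (Σx)²)(nΣy² − (Σy)²)]
Numerator: 10×8009 − 372×211 = 1598
Denominator: √[(140000 − 138384)(46570 − 44521)] = √[1616 × 2049] = 1819.6659
r = 1598 / 1819.6659 ≈ 0.878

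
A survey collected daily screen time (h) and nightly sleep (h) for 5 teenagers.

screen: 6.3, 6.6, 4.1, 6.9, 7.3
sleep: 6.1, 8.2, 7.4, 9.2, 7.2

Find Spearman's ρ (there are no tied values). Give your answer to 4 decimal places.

Rank screen: 2, 3, 1, 4, 5
Rank sleep: 1, 4, 3, 5, 2
d = rank(screen) − rank(sleep): 1, -1, -2, -1, 3; Σd² = 16
ρ = 1 − 6Σd² / [n(n²−1)] = 1 − 6×16 / (5×24) = 1 − 96/120 ≈ 0.2000

0.2000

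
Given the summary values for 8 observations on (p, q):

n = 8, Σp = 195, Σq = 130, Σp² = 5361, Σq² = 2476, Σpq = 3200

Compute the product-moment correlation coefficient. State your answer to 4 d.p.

0.0665

r = (nΣpq − ΣpΣq) / √[(nΣp² − (Σp)²)(nΣq² − (Σq)²)]
Numerator: 8×3200 − 195×130 = 250
Denominator: √[(42888 − 38025)(19808 − 16900)] = √[4863 × 2908] = 3760.5324
r = 250 / 3760.5324 ≈ 0.0665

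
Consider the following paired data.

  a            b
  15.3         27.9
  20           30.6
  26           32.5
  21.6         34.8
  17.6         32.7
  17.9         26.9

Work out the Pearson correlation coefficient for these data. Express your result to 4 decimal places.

0.5972

n = 6, Σa = 118.4, Σb = 185.4, Σa² = 2406.82, Σb² = 5774.96, Σab = 3692.58
nΣab − ΣaΣb = 22155.48 − 21951.36 = 204.12
nΣa² − (Σa)² = 14440.92 − 14018.56 = 422.36; nΣb² − (Σb)² = 34649.76 − 34373.16 = 276.6
r = 204.12 / √(422.36 × 276.6) = 204.12 / 341.7964 ≈ 0.5972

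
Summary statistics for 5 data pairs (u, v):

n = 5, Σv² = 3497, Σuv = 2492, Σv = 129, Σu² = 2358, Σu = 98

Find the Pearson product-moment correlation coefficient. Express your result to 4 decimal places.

-0.1340

r = (nΣuv − ΣuΣv) / √[(nΣu² − (Σu)²)(nΣv² − (Σv)²)]
Numerator: 5×2492 − 98×129 = -182
Denominator: √[(11790 − 9604)(17485 − 16641)] = √[2186 × 844] = 1358.3019
r = -182 / 1358.3019 ≈ -0.1340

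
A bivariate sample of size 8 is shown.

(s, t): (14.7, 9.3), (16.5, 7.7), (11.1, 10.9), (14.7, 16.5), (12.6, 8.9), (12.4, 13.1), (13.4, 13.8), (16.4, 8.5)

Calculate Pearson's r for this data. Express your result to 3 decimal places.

n = 8, Σs = 111.8, Σt = 88.7, Σs² = 1588.68, Σt² = 1050.35, Σst = 1226.2
nΣst − ΣsΣt = 9809.6 − 9916.66 = -107.06
nΣs² − (Σs)² = 12709.44 − 12499.24 = 210.2; nΣt² − (Σt)² = 8402.8 − 7867.69 = 535.11
r = -107.06 / √(210.2 × 535.11) = -107.06 / 335.3806 ≈ -0.319

-0.319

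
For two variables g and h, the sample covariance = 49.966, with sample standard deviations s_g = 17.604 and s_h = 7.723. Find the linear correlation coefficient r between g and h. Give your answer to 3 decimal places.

0.368

r = Cov(g,h) / (s_g · s_h) = 49.966 / (17.604 × 7.723)
  = 49.966 / 135.9557 ≈ 0.368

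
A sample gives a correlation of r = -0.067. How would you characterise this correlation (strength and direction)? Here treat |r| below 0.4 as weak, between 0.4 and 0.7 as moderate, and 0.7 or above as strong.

weak negative

r = -0.067 < 0 so the relationship is negative.
|r| = 0.067, which falls in the weak range.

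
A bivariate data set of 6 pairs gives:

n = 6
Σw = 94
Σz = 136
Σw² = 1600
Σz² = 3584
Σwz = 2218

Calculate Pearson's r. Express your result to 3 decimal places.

r = (nΣwz − ΣwΣz) / √[(nΣw² − (Σw)²)(nΣz² − (Σz)²)]
Numerator: 6×2218 − 94×136 = 524
Denominator: √[(9600 − 8836)(21504 − 18496)] = √[764 × 3008] = 1515.9525
r = 524 / 1515.9525 ≈ 0.346

0.346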